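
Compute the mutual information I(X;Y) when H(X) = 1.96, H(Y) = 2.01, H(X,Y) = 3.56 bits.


I(X;Y) = H(X) + H(Y) - H(X,Y) = 1.96 + 2.01 - 3.56 = 0.41

0.41 bits


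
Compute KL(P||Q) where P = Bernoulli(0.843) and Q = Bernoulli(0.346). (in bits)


KL = p*log2(p/q) + (1-p)*log2((1-p)/(1-q)) = 0.843*log2(0.843/0.346) + 0.157*log2(0.157/0.654) = 0.7599

0.7599 bits


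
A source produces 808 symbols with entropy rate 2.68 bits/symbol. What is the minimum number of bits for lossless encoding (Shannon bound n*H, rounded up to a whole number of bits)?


Minimum bits >= n * H = 808 * 2.68 = 2165.44, rounded up to a whole number of bits = 2166

2166 bits


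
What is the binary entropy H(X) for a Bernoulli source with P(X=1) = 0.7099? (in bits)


H = -p*log2(p) - (1-p)*log2(1-p). -0.7099*log2(0.7099) = 0.350912; -0.2901*log2(0.2901) = 0.517938. H = 0.350912 + 0.517938 = 0.8689

0.8689 bits


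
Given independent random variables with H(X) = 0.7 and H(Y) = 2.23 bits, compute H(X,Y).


For independent variables, H(X,Y) = H(X) + H(Y) = 0.7 + 2.23 = 2.93

2.93 bits


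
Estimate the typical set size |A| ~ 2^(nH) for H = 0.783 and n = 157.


log2|A_typical| = nH = 157 * 0.783 = 122.931, so |A_typical| ~ 2^122.931 = 1.014e+37

1.014e+37


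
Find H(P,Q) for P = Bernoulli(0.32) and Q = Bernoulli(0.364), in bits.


H(P,Q) = -p*log2(q) - (1-p)*log2(1-q). -0.32*log2(0.364) = 0.466557; -0.68*log2(0.636) = 0.443973. H(P,Q) = 0.466557 + 0.443973 = 0.9105

0.9105 bits


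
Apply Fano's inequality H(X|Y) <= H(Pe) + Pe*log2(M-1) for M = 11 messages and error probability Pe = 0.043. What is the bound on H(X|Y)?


H(Pe) = -Pe*log2(Pe) - (1-Pe)*log2(1-Pe) = -0.043*log2(0.043) - 0.957*log2(0.957) = 0.195199 + 0.060683 = 0.2559. Pe*log2(M-1) = 0.043*log2(10) = 0.142843. Bound = H(Pe) + Pe*log2(M-1) = 0.195199 + 0.060683 + 0.142843 = 0.3987

0.3987 bits


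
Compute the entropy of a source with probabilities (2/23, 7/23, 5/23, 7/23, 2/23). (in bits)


H = -sum(p_i * log2(p_i)). Terms: -(2/23)*log2(2/23) = 0.306397; -(7/23)*log2(7/23) = 0.522324; -(5/23)*log2(5/23) = 0.478616; -(7/23)*log2(7/23) = 0.522324; -(2/23)*log2(2/23) = 0.306397. H = 0.306397 + 0.522324 + 0.478616 + 0.522324 + 0.306397 = 2.1361

2.1361 bits


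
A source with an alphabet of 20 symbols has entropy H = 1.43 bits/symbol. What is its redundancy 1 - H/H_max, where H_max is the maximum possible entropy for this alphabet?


H_max = log2(K) = log2(20) = 4.3219 bits/symbol. Redundancy = 1 - H/H_max = 1 - 1.43/4.3219 = 1 - 0.3309 = 0.6691

0.6691


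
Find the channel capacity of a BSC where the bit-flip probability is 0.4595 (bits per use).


H(p) = -p*log2(p) - (1-p)*log2(1-p) = -0.4595*log2(0.4595) - 0.5405*log2(0.5405) = 0.515496 + 0.479766 = 0.9953. C = 1 - H(p) = 1 - 0.9953 = 0.0047

0.0047 bits


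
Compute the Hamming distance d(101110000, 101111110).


Count differing positions: . . . . . ^ ^ ^ . = 3 differences

3


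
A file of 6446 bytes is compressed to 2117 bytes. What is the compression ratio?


Ratio = original / compressed = 6446 / 2117 = 3.0449

3.0449


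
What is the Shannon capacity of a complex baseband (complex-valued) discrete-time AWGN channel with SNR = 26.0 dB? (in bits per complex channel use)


SNR_linear = 10^(26.0/10) = 398.1072; C = log2(1 + SNR_linear) = log2(1 + 398.1072) = 8.6406

8.6406 bits/channel use


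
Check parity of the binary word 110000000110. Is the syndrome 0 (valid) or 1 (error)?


Syndrome = XOR of all bits = 1 XOR 1 XOR 0 XOR 0 XOR 0 XOR 0 XOR 0 XOR 0 XOR 0 XOR 1 XOR 1 XOR 0 = 0

0


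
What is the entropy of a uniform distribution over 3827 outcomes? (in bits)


H = log2(n) = log2(3827) = 11.902

11.902 bits


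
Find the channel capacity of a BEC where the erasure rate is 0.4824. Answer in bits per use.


C = 1 - epsilon = 1 - 0.4824 = 0.5176

0.5176 bits


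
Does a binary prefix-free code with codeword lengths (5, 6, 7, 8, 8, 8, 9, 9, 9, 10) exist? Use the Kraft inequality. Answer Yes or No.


Kraft sum = sum(2^(-l_i)) = 0.0732, need <= 1. Result: satisfied (a binary prefix-free code with these lengths exists)

Yes


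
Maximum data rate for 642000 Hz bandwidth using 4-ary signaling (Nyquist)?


Rate = 2 * B * log2(M) = 2 * 642000 * 2.0 = 2568000.0

2568000.0 bps


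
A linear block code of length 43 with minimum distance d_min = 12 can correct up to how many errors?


Correction capability = floor((d-1)/2) = floor((12-1)/2) = 5

5 errors


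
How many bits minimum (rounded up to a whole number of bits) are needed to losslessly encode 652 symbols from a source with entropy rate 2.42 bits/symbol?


Minimum bits >= n * H = 652 * 2.42 = 1577.84, rounded up to a whole number of bits = 1578

1578 bits


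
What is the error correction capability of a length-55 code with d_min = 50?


Correction capability = floor((d-1)/2) = floor((50-1)/2) = 24

24 errors


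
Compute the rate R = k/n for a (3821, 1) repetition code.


Rate = k/n = 1/3821

1/3821


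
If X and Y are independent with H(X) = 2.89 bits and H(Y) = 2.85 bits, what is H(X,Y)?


For independent variables, H(X,Y) = H(X) + H(Y) = 2.89 + 2.85 = 5.74

5.74 bits


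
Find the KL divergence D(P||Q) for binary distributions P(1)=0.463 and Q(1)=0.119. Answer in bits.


KL = p*log2(p/q) + (1-p)*log2((1-p)/(1-q)) = 0.463*log2(0.463/0.119) + 0.537*log2(0.537/0.881) = 0.524

0.524 bits


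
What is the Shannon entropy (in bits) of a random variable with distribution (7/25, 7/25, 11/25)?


H = -sum(p_i * log2(p_i)). Terms: -(7/25)*log2(7/25) = 0.514220; -(7/25)*log2(7/25) = 0.514220; -(11/25)*log2(11/25) = 0.521147. H = 0.514220 + 0.514220 + 0.521147 = 1.5496

1.5496 bits


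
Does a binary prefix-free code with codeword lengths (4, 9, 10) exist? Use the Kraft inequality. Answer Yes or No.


Kraft sum = sum(2^(-l_i)) = 0.0654, need <= 1. Result: satisfied (a binary prefix-free code with these lengths exists)

Yes


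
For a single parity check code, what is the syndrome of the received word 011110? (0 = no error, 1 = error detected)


Syndrome = XOR of all bits = 0 XOR 1 XOR 1 XOR 1 XOR 1 XOR 0 = 0

0


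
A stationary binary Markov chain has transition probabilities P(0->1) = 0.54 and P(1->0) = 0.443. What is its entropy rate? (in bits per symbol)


Stationary distribution: pi_0 = p10/(p01+p10) = 0.4507, pi_1 = 0.5493. Entropy rate H' = pi_0*H(p01) + pi_1*H(p10) = 0.4507*0.9954 + 0.5493*0.9906 = 0.9928

0.9928 bits/symbol


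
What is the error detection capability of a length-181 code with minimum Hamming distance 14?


Detection capability = d_min - 1 = 14 - 1 = 13

13 errors


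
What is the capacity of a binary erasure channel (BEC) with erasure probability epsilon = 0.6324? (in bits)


C = 1 - epsilon = 1 - 0.6324 = 0.3676

0.3676 bits


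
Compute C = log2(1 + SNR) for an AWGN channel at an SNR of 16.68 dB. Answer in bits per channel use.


SNR_linear = 10^(16.68/10) = 46.5586; C = log2(1 + SNR_linear) = log2(1 + 46.5586) = 5.5716

5.5716 bits/channel use


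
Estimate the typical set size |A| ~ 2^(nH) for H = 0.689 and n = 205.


log2|A_typical| = nH = 205 * 0.689 = 141.245, so |A_typical| ~ 2^141.245 = 3.304e+42

3.304e+42


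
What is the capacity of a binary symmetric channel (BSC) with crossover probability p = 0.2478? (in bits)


H(p) = -p*log2(p) - (1-p)*log2(1-p) = -0.2478*log2(0.2478) - 0.7522*log2(0.7522) = 0.498760 + 0.309013 = 0.8078. C = 1 - H(p) = 1 - 0.8078 = 0.1922

0.1922 bits


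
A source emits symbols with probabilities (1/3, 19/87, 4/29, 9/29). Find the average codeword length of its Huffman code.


Huffman construction (repeatedly merge the two least-probable nodes; each merge adds 1 bit to every symbol beneath it): 4/29 + 19/87 = 31/87; 9/29 + 1/3 = 56/87; 31/87 + 56/87 = 1. Resulting codeword lengths (in the order the probabilities were given): (2, 2, 2, 2). L_avg = sum(p_i * l_i) = 1/3*2 + 19/87*2 + 4/29*2 + 9/29*2 = 2

2.0 bits


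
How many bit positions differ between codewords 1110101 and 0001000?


Count differing positions: ^ ^ ^ ^ ^ . ^ = 6 differences

6


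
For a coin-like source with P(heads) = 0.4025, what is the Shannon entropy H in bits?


H = -p*log2(p) - (1-p)*log2(1-p). -0.4025*log2(0.4025) = 0.528458; -0.5975*log2(0.5975) = 0.443936. H = 0.528458 + 0.443936 = 0.9724

0.9724 bits


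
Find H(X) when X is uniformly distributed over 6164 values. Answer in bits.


H = log2(n) = log2(6164) = 12.5897

12.5897 bits


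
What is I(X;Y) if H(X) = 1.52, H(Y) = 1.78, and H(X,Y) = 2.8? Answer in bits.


I(X;Y) = H(X) + H(Y) - H(X,Y) = 1.52 + 1.78 - 2.8 = 0.5

0.5 bits


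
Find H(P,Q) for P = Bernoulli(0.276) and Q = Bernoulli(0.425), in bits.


H(P,Q) = -p*log2(q) - (1-p)*log2(1-q). -0.276*log2(0.425) = 0.340712; -0.724*log2(0.575) = 0.578017. H(P,Q) = 0.340712 + 0.578017 = 0.9187

0.9187 bits


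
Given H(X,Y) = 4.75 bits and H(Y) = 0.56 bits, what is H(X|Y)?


H(X|Y) = H(X,Y) - H(Y) = 4.75 - 0.56 = 4.19

4.19 bits


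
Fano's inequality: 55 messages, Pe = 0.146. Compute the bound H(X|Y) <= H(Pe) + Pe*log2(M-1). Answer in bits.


H(Pe) = -Pe*log2(Pe) - (1-Pe)*log2(1-Pe) = -0.146*log2(0.146) - 0.854*log2(0.854) = 0.405290 + 0.194449 = 0.5997. Pe*log2(M-1) = 0.146*log2(54) = 0.840214. Bound = H(Pe) + Pe*log2(M-1) = 0.405290 + 0.194449 + 0.840214 = 1.44

1.44 bits


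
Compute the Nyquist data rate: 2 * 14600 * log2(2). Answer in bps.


Rate = 2 * B * log2(M) = 2 * 14600 * 1.0 = 29200.0

29200.0 bps


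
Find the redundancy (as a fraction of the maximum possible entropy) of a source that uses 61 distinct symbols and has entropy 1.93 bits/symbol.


H_max = log2(K) = log2(61) = 5.9307 bits/symbol. Redundancy = 1 - H/H_max = 1 - 1.93/5.9307 = 1 - 0.3254 = 0.6746

0.6746


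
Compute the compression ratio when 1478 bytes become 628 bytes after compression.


Ratio = original / compressed = 1478 / 628 = 2.3535

2.3535


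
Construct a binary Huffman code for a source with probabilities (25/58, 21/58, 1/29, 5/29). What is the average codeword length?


Huffman construction (repeatedly merge the two least-probable nodes; each merge adds 1 bit to every symbol beneath it): 1/29 + 5/29 = 6/29; 6/29 + 21/58 = 33/58; 25/58 + 33/58 = 1. Resulting codeword lengths (in the order the probabilities were given): (1, 2, 3, 3). L_avg = sum(p_i * l_i) = 25/58*1 + 21/58*2 + 1/29*3 + 5/29*3 = 103/58 = 1.7759

1.7759 bits


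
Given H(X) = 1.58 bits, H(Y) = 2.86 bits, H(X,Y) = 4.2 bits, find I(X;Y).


I(X;Y) = H(X) + H(Y) - H(X,Y) = 1.58 + 2.86 - 4.2 = 0.24

0.24 bits


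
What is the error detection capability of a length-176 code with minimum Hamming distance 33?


Detection capability = d_min - 1 = 33 - 1 = 32

32 errors


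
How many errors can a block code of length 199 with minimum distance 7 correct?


Correction capability = floor((d-1)/2) = floor((7-1)/2) = 3

3 errors


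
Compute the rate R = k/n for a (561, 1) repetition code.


Rate = k/n = 1/561

1/561


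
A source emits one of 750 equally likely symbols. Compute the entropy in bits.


H = log2(n) = log2(750) = 9.5507

9.5507 bits


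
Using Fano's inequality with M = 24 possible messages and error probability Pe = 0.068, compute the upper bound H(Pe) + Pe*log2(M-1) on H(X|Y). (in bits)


H(Pe) = -Pe*log2(Pe) - (1-Pe)*log2(1-Pe) = -0.068*log2(0.068) - 0.932*log2(0.932) = 0.263726 + 0.094689 = 0.3584. Pe*log2(M-1) = 0.068*log2(23) = 0.307602. Bound = H(Pe) + Pe*log2(M-1) = 0.263726 + 0.094689 + 0.307602 = 0.666

0.666 bits


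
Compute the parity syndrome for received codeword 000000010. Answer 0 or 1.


Syndrome = XOR of all bits = 0 XOR 0 XOR 0 XOR 0 XOR 0 XOR 0 XOR 0 XOR 1 XOR 0 = 1

1


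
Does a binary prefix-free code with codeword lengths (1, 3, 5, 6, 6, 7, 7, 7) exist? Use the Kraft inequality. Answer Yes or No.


Kraft sum = sum(2^(-l_i)) = 0.7109, need <= 1. Result: satisfied (a binary prefix-free code with these lengths exists)

Yes


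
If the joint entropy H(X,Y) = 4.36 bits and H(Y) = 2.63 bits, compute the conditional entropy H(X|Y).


H(X|Y) = H(X,Y) - H(Y) = 4.36 - 2.63 = 1.73

1.73 bits


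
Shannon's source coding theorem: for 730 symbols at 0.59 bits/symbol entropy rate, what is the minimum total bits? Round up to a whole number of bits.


Minimum bits >= n * H = 730 * 0.59 = 430.7, rounded up to a whole number of bits = 431

431 bits


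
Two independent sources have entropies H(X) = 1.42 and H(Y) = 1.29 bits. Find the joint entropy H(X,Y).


For independent variables, H(X,Y) = H(X) + H(Y) = 1.42 + 1.29 = 2.71

2.71 bits


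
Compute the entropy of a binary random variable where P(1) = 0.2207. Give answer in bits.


H = -p*log2(p) - (1-p)*log2(1-p). -0.2207*log2(0.2207) = 0.481091; -0.7793*log2(0.7793) = 0.280353. H = 0.481091 + 0.280353 = 0.7614

0.7614 bits


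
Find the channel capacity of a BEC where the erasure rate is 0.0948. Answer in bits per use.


C = 1 - epsilon = 1 - 0.0948 = 0.9052

0.9052 bits


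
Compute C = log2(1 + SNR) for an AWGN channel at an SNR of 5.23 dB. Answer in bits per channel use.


SNR_linear = 10^(5.23/10) = 3.3343; C = log2(1 + SNR_linear) = log2(1 + 3.3343) = 2.1158

2.1158 bits/channel use


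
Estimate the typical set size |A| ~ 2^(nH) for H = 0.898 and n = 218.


log2|A_typical| = nH = 218 * 0.898 = 195.764, so |A_typical| ~ 2^195.764 = 8.528e+58

8.528e+58


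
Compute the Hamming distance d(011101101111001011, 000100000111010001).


Count differing positions: . ^ ^ . . ^ ^ . ^ . . . . ^ ^ . ^ . = 8 differences

8


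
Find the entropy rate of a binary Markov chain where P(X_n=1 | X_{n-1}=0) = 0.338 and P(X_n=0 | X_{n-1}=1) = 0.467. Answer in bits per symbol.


Stationary distribution: pi_0 = p10/(p01+p10) = 0.5801, pi_1 = 0.4199. Entropy rate H' = pi_0*H(p01) + pi_1*H(p10) = 0.5801*0.9229 + 0.4199*0.9969 = 0.9539

0.9539 bits/symbol


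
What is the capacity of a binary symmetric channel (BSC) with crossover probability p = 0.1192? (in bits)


H(p) = -p*log2(p) - (1-p)*log2(1-p) = -0.1192*log2(0.1192) - 0.8808*log2(0.8808) = 0.365770 + 0.161286 = 0.5271. C = 1 - H(p) = 1 - 0.5271 = 0.4729

0.4729 bits


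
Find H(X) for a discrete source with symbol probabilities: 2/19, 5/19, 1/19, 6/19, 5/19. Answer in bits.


H = -sum(p_i * log2(p_i)). Terms: -(2/19)*log2(2/19) = 0.341887; -(5/19)*log2(5/19) = 0.506842; -(1/19)*log2(1/19) = 0.223575; -(6/19)*log2(6/19) = 0.525147; -(5/19)*log2(5/19) = 0.506842. H = 0.341887 + 0.506842 + 0.223575 + 0.525147 + 0.506842 = 2.1043

2.1043 bits


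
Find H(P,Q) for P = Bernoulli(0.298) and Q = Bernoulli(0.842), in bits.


H(P,Q) = -p*log2(q) - (1-p)*log2(1-q). -0.298*log2(0.842) = 0.073936; -0.702*log2(0.158) = 1.868726. H(P,Q) = 0.073936 + 1.868726 = 1.9427

1.9427 bits


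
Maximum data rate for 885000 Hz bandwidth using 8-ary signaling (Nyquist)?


Rate = 2 * B * log2(M) = 2 * 885000 * 3.0 = 5310000.0

5310000.0 bps


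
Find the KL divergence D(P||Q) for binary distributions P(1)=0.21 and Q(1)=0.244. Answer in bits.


KL = p*log2(p/q) + (1-p)*log2((1-p)/(1-q)) = 0.21*log2(0.21/0.244) + 0.79*log2(0.79/0.756) = 0.0047

0.0047 bits


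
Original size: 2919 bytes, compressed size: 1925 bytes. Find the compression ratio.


Ratio = original / compressed = 2919 / 1925 = 1.5164

1.5164


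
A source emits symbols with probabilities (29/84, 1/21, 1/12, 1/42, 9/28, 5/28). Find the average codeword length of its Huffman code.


Huffman construction (repeatedly merge the two least-probable nodes; each merge adds 1 bit to every symbol beneath it): 1/42 + 1/21 = 1/14; 1/14 + 1/12 = 13/84; 13/84 + 5/28 = 1/3; 9/28 + 1/3 = 55/84; 29/84 + 55/84 = 1. Resulting codeword lengths (in the order the probabilities were given): (1, 5, 4, 5, 2, 3). L_avg = sum(p_i * l_i) = 29/84*1 + 1/21*5 + 1/12*4 + 1/42*5 + 9/28*2 + 5/28*3 = 31/14 = 2.2143

2.2143 bits


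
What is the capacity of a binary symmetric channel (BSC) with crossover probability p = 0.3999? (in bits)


H(p) = -p*log2(p) - (1-p)*log2(1-p) = -0.3999*log2(0.3999) - 0.6001*log2(0.6001) = 0.528783 + 0.442109 = 0.9709. C = 1 - H(p) = 1 - 0.9709 = 0.0291

0.0291 bits


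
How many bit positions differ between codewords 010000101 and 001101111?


Count differing positions: . ^ ^ ^ . ^ . ^ . = 5 differences

5


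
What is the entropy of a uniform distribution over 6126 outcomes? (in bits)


H = log2(n) = log2(6126) = 12.5807

12.5807 bits


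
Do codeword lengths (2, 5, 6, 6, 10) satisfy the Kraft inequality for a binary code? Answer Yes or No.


Kraft sum = sum(2^(-l_i)) = 0.3135, need <= 1. Result: satisfied (a binary prefix-free code with these lengths exists)

Yes


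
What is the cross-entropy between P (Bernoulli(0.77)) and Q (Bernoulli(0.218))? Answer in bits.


H(P,Q) = -p*log2(q) - (1-p)*log2(1-q). -0.77*log2(0.218) = 1.692152; -0.23*log2(0.782) = 0.081595. H(P,Q) = 1.692152 + 0.081595 = 1.7737

1.7737 bits


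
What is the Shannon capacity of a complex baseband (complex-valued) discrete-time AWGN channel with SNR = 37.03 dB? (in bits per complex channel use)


SNR_linear = 10^(37.03/10) = 5046.613; C = log2(1 + SNR_linear) = log2(1 + 5046.613) = 12.3014

12.3014 bits/channel use


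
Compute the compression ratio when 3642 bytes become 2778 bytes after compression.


Ratio = original / compressed = 3642 / 2778 = 1.311

1.311


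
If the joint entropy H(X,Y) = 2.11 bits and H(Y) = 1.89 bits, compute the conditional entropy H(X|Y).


H(X|Y) = H(X,Y) - H(Y) = 2.11 - 1.89 = 0.22

0.22 bits


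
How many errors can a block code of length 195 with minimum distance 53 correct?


Correction capability = floor((d-1)/2) = floor((53-1)/2) = 26

26 errors


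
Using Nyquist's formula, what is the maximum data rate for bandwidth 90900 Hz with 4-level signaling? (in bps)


Rate = 2 * B * log2(M) = 2 * 90900 * 2.0 = 363600.0

363600.0 bps


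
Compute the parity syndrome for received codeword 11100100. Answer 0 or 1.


Syndrome = XOR of all bits = 1 XOR 1 XOR 1 XOR 0 XOR 0 XOR 1 XOR 0 XOR 0 = 0

0


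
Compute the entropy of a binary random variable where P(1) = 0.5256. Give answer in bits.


H = -p*log2(p) - (1-p)*log2(1-p). -0.5256*log2(0.5256) = 0.487737; -0.4744*log2(0.4744) = 0.510371. H = 0.487737 + 0.510371 = 0.9981

0.9981 bits


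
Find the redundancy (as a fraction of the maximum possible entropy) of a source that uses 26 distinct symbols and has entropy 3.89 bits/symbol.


H_max = log2(K) = log2(26) = 4.7004 bits/symbol. Redundancy = 1 - H/H_max = 1 - 3.89/4.7004 = 1 - 0.8276 = 0.1724

0.1724


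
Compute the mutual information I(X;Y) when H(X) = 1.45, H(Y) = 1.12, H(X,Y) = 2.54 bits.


I(X;Y) = H(X) + H(Y) - H(X,Y) = 1.45 + 1.12 - 2.54 = 0.03

0.03 bits


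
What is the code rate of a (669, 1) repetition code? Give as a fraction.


Rate = k/n = 1/669

1/669


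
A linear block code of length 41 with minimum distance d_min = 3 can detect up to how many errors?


Detection capability = d_min - 1 = 3 - 1 = 2

2 errors


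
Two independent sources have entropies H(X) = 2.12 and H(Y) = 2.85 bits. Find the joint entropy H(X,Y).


For independent variables, H(X,Y) = H(X) + H(Y) = 2.12 + 2.85 = 4.97

4.97 bits


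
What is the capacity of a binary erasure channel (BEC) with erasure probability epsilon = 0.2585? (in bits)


C = 1 - epsilon = 1 - 0.2585 = 0.7415

0.7415 bits


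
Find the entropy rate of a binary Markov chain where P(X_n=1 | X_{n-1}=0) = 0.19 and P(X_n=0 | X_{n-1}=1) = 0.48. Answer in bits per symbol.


Stationary distribution: pi_0 = p10/(p01+p10) = 0.7164, pi_1 = 0.2836. Entropy rate H' = pi_0*H(p01) + pi_1*H(p10) = 0.7164*0.7015 + 0.2836*0.9988 = 0.7858

0.7858 bits/symbol


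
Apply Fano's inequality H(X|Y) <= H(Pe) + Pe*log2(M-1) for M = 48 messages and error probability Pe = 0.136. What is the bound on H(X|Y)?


H(Pe) = -Pe*log2(Pe) - (1-Pe)*log2(1-Pe) = -0.136*log2(0.136) - 0.864*log2(0.864) = 0.391452 + 0.182215 = 0.5737. Pe*log2(M-1) = 0.136*log2(47) = 0.755424. Bound = H(Pe) + Pe*log2(M-1) = 0.391452 + 0.182215 + 0.755424 = 1.3291

1.3291 bits


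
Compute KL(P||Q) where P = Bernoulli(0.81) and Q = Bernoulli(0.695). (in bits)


KL = p*log2(p/q) + (1-p)*log2((1-p)/(1-q)) = 0.81*log2(0.81/0.695) + 0.19*log2(0.19/0.305) = 0.0492

0.0492 bits


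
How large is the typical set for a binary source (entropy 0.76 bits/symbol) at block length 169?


log2|A_typical| = nH = 169 * 0.76 = 128.44, so |A_typical| ~ 2^128.44 = 4.616e+38

4.616e+38


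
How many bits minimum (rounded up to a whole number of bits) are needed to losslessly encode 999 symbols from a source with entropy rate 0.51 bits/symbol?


Minimum bits >= n * H = 999 * 0.51 = 509.49, rounded up to a whole number of bits = 510

510 bits


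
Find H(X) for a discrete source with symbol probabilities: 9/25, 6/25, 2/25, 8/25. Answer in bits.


H = -sum(p_i * log2(p_i)). Terms: -(9/25)*log2(9/25) = 0.530615; -(6/25)*log2(6/25) = 0.494134; -(2/25)*log2(2/25) = 0.291508; -(8/25)*log2(8/25) = 0.526034. H = 0.530615 + 0.494134 + 0.291508 + 0.526034 = 1.8423

1.8423 bits


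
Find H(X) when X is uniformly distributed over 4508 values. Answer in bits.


H = log2(n) = log2(4508) = 12.1383

12.1383 bits


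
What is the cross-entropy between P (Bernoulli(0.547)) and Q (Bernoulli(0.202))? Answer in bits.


H(P,Q) = -p*log2(q) - (1-p)*log2(1-q). -0.547*log2(0.202) = 1.262242; -0.453*log2(0.798) = 0.147469. H(P,Q) = 1.262242 + 0.147469 = 1.4097

1.4097 bits


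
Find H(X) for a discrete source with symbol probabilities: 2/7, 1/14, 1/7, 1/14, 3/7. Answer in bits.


H = -sum(p_i * log2(p_i)). Terms: -(2/7)*log2(2/7) = 0.516387; -(1/14)*log2(1/14) = 0.271954; -(1/7)*log2(1/7) = 0.401051; -(1/14)*log2(1/14) = 0.271954; -(3/7)*log2(3/7) = 0.523882. H = 0.516387 + 0.271954 + 0.401051 + 0.271954 + 0.523882 = 1.9852

1.9852 bits


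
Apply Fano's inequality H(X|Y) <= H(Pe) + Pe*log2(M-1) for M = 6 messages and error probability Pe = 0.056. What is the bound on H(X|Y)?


H(Pe) = -Pe*log2(Pe) - (1-Pe)*log2(1-Pe) = -0.056*log2(0.056) - 0.944*log2(0.944) = 0.232872 + 0.078485 = 0.3114. Pe*log2(M-1) = 0.056*log2(5) = 0.130028. Bound = H(Pe) + Pe*log2(M-1) = 0.232872 + 0.078485 + 0.130028 = 0.4414

0.4414 bits


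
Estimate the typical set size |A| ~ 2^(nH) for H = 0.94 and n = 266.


log2|A_typical| = nH = 266 * 0.94 = 250.04, so |A_typical| ~ 2^250.04 = 1.860e+75

1.860e+75


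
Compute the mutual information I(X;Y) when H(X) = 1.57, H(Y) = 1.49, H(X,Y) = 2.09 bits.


I(X;Y) = H(X) + H(Y) - H(X,Y) = 1.57 + 1.49 - 2.09 = 0.97

0.97 bits


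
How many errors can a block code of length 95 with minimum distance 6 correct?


Correction capability = floor((d-1)/2) = floor((6-1)/2) = 2

2 errors


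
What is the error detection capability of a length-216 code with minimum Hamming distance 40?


Detection capability = d_min - 1 = 40 - 1 = 39

39 errors


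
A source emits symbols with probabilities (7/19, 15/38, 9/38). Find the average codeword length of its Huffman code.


Huffman construction (repeatedly merge the two least-probable nodes; each merge adds 1 bit to every symbol beneath it): 9/38 + 7/19 = 23/38; 15/38 + 23/38 = 1. Resulting codeword lengths (in the order the probabilities were given): (2, 1, 2). L_avg = sum(p_i * l_i) = 7/19*2 + 15/38*1 + 9/38*2 = 61/38 = 1.6053

1.6053 bits


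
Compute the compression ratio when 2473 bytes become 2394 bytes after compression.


Ratio = original / compressed = 2473 / 2394 = 1.033

1.033


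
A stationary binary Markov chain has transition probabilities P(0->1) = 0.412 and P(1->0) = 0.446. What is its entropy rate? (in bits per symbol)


Stationary distribution: pi_0 = p10/(p01+p10) = 0.5198, pi_1 = 0.4802. Entropy rate H' = pi_0*H(p01) + pi_1*H(p10) = 0.5198*0.9775 + 0.4802*0.9916 = 0.9843

0.9843 bits/symbol


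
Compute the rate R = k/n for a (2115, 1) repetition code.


Rate = k/n = 1/2115

1/2115


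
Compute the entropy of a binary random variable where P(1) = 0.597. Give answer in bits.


H = -p*log2(p) - (1-p)*log2(1-p). -0.597*log2(0.597) = 0.444286; -0.403*log2(0.403) = 0.528393. H = 0.444286 + 0.528393 = 0.9727

0.9727 bits


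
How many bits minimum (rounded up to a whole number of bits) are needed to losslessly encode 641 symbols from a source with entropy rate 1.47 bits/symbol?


Minimum bits >= n * H = 641 * 1.47 = 942.27, rounded up to a whole number of bits = 943

943 bits


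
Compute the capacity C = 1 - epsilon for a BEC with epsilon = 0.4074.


C = 1 - epsilon = 1 - 0.4074 = 0.5926

0.5926 bits


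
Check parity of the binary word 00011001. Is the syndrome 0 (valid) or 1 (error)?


Syndrome = XOR of all bits = 0 XOR 0 XOR 0 XOR 1 XOR 1 XOR 0 XOR 0 XOR 1 = 1

1


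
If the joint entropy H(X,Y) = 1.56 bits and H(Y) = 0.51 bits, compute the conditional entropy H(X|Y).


H(X|Y) = H(X,Y) - H(Y) = 1.56 - 0.51 = 1.05

1.05 bits


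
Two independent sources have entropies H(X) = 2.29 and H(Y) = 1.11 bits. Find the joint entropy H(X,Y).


For independent variables, H(X,Y) = H(X) + H(Y) = 2.29 + 1.11 = 3.4

3.4 bits


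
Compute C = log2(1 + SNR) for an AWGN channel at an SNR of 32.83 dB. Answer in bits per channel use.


SNR_linear = 10^(32.83/10) = 1918.6687; C = log2(1 + SNR_linear) = log2(1 + 1918.6687) = 10.9066

10.9066 bits/channel use


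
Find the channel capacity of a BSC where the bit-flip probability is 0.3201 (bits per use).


H(p) = -p*log2(p) - (1-p)*log2(1-p) = -0.3201*log2(0.3201) - 0.6799*log2(0.6799) = 0.526054 + 0.378436 = 0.9045. C = 1 - H(p) = 1 - 0.9045 = 0.0955

0.0955 bits


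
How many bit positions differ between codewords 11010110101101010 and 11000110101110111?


Count differing positions: . . . ^ . . . . . . . . ^ ^ ^ . ^ = 5 differences

5


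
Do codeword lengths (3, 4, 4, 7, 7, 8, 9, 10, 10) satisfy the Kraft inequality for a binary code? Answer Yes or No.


Kraft sum = sum(2^(-l_i)) = 0.2734, need <= 1. Result: satisfied (a binary prefix-free code with these lengths exists)

Yes


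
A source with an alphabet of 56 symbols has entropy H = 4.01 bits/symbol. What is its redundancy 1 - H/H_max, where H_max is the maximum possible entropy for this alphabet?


H_max = log2(K) = log2(56) = 5.8074 bits/symbol. Redundancy = 1 - H/H_max = 1 - 4.01/5.8074 = 1 - 0.6905 = 0.3095

0.3095


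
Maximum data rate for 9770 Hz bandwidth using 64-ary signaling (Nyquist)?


Rate = 2 * B * log2(M) = 2 * 9770 * 6.0 = 117240.0

117240.0 bps


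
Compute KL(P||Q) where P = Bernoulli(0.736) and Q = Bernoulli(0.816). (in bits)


KL = p*log2(p/q) + (1-p)*log2((1-p)/(1-q)) = 0.736*log2(0.736/0.816) + 0.264*log2(0.264/0.184) = 0.0279

0.0279 bits


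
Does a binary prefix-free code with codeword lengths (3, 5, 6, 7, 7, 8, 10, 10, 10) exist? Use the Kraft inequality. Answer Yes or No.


Kraft sum = sum(2^(-l_i)) = 0.1943, need <= 1. Result: satisfied (a binary prefix-free code with these lengths exists)

Yes


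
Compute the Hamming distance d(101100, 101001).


Count differing positions: . . . ^ . ^ = 2 differences

2


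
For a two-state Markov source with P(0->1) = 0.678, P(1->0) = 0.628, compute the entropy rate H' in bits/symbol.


Stationary distribution: pi_0 = p10/(p01+p10) = 0.4809, pi_1 = 0.5191. Entropy rate H' = pi_0*H(p01) + pi_1*H(p10) = 0.4809*0.9065 + 0.5191*0.9522 = 0.9302

0.9302 bits/symbol


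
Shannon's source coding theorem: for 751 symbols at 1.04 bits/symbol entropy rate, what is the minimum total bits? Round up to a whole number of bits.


Minimum bits >= n * H = 751 * 1.04 = 781.04, rounded up to a whole number of bits = 782

782 bits


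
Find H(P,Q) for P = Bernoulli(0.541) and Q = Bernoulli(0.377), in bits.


H(P,Q) = -p*log2(q) - (1-p)*log2(1-q). -0.541*log2(0.377) = 0.761384; -0.459*log2(0.623) = 0.313357. H(P,Q) = 0.761384 + 0.313357 = 1.0747

1.0747 bits


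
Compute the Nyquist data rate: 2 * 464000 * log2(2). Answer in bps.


Rate = 2 * B * log2(M) = 2 * 464000 * 1.0 = 928000.0

928000.0 bps


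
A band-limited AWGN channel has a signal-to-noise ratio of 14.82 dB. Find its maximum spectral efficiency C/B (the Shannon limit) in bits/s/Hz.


SNR_linear = 10^(14.82/10) = 30.3389; C/B = log2(1 + SNR_linear) = log2(1 + 30.3389) = 4.9699

4.9699 bits/s/Hz


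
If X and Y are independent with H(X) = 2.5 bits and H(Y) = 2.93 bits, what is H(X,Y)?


For independent variables, H(X,Y) = H(X) + H(Y) = 2.5 + 2.93 = 5.43

5.43 bits


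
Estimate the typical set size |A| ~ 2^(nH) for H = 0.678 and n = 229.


log2|A_typical| = nH = 229 * 0.678 = 155.262, so |A_typical| ~ 2^155.262 = 5.477e+46

5.477e+46


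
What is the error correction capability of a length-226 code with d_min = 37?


Correction capability = floor((d-1)/2) = floor((37-1)/2) = 18

18 errors


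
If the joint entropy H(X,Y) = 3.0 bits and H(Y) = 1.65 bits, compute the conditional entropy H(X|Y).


H(X|Y) = H(X,Y) - H(Y) = 3.0 - 1.65 = 1.35

1.35 bits


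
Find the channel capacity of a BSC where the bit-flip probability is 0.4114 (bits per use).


H(p) = -p*log2(p) - (1-p)*log2(1-p) = -0.4114*log2(0.4114) - 0.5886*log2(0.5886) = 0.527162 + 0.450067 = 0.9772. C = 1 - H(p) = 1 - 0.9772 = 0.0228

0.0228 bits


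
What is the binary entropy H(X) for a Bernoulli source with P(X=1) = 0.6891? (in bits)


H = -p*log2(p) - (1-p)*log2(1-p). -0.6891*log2(0.6891) = 0.370195; -0.3109*log2(0.3109) = 0.524015. H = 0.370195 + 0.524015 = 0.8942

0.8942 bits


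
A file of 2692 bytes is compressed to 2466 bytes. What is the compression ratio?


Ratio = original / compressed = 2692 / 2466 = 1.0916

1.0916


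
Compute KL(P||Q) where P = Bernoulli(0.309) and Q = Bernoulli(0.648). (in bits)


KL = p*log2(p/q) + (1-p)*log2((1-p)/(1-q)) = 0.309*log2(0.309/0.648) + 0.691*log2(0.691/0.352) = 0.3423

0.3423 bits


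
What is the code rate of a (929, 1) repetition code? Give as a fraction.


Rate = k/n = 1/929

1/929


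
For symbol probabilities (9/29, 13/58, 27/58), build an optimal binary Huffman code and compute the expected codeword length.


Huffman construction (repeatedly merge the two least-probable nodes; each merge adds 1 bit to every symbol beneath it): 13/58 + 9/29 = 31/58; 27/58 + 31/58 = 1. Resulting codeword lengths (in the order the probabilities were given): (2, 2, 1). L_avg = sum(p_i * l_i) = 9/29*2 + 13/58*2 + 27/58*1 = 89/58 = 1.5345

1.5345 bits


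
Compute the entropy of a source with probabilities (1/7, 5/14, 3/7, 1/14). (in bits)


H = -sum(p_i * log2(p_i)). Terms: -(1/7)*log2(1/7) = 0.401051; -(5/14)*log2(5/14) = 0.530510; -(3/7)*log2(3/7) = 0.523882; -(1/14)*log2(1/14) = 0.271954. H = 0.401051 + 0.530510 + 0.523882 + 0.271954 = 1.7274

1.7274 bits


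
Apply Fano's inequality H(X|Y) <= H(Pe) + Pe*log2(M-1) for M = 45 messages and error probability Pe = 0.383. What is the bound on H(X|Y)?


H(Pe) = -Pe*log2(Pe) - (1-Pe)*log2(1-Pe) = -0.383*log2(0.383) - 0.617*log2(0.617) = 0.530296 + 0.429838 = 0.9601. Pe*log2(M-1) = 0.383*log2(44) = 2.090962. Bound = H(Pe) + Pe*log2(M-1) = 0.530296 + 0.429838 + 2.090962 = 3.0511

3.0511 bits


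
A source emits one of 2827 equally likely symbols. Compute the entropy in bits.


H = log2(n) = log2(2827) = 11.4651

11.4651 bits


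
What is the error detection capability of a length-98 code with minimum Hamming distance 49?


Detection capability = d_min - 1 = 49 - 1 = 48

48 errors


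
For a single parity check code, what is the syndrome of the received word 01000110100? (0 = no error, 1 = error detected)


Syndrome = XOR of all bits = 0 XOR 1 XOR 0 XOR 0 XOR 0 XOR 1 XOR 1 XOR 0 XOR 1 XOR 0 XOR 0 = 0

0


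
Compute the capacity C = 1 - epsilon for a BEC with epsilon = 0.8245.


C = 1 - epsilon = 1 - 0.8245 = 0.1755

0.1755 bits


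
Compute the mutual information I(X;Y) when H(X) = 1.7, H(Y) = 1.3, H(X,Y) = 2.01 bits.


I(X;Y) = H(X) + H(Y) - H(X,Y) = 1.7 + 1.3 - 2.01 = 0.99

0.99 bits


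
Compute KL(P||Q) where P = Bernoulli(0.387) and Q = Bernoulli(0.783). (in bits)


KL = p*log2(p/q) + (1-p)*log2((1-p)/(1-q)) = 0.387*log2(0.387/0.783) + 0.613*log2(0.613/0.217) = 0.5249

0.5249 bits


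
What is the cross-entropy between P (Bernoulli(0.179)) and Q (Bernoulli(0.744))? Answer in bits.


H(P,Q) = -p*log2(q) - (1-p)*log2(1-q). -0.179*log2(0.744) = 0.076366; -0.821*log2(0.256) = 1.613909. H(P,Q) = 0.076366 + 1.613909 = 1.6903

1.6903 bits


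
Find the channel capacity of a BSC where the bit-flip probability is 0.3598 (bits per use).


H(p) = -p*log2(p) - (1-p)*log2(1-p) = -0.3598*log2(0.3598) - 0.6402*log2(0.6402) = 0.530609 + 0.411908 = 0.9425. C = 1 - H(p) = 1 - 0.9425 = 0.0575

0.0575 bits


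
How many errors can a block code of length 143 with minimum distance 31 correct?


Correction capability = floor((d-1)/2) = floor((31-1)/2) = 15

15 errors


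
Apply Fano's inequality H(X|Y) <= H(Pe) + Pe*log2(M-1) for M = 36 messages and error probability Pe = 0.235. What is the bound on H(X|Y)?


H(Pe) = -Pe*log2(Pe) - (1-Pe)*log2(1-Pe) = -0.235*log2(0.235) - 0.765*log2(0.765) = 0.490978 + 0.295648 = 0.7866. Pe*log2(M-1) = 0.235*log2(35) = 1.205382. Bound = H(Pe) + Pe*log2(M-1) = 0.490978 + 0.295648 + 1.205382 = 1.992

1.992 bits


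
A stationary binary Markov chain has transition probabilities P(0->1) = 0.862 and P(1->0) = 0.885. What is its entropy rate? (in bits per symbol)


Stationary distribution: pi_0 = p10/(p01+p10) = 0.5066, pi_1 = 0.4934. Entropy rate H' = pi_0*H(p01) + pi_1*H(p10) = 0.5066*0.579 + 0.4934*0.5148 = 0.5473

0.5473 bits/symbol


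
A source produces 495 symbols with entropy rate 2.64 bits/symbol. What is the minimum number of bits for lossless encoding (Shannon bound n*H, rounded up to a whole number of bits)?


Minimum bits >= n * H = 495 * 2.64 = 1306.8, rounded up to a whole number of bits = 1307

1307 bits


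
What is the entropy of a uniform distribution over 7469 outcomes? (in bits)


H = log2(n) = log2(7469) = 12.8667

12.8667 bits


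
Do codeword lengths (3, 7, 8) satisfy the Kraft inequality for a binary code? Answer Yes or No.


Kraft sum = sum(2^(-l_i)) = 0.1367, need <= 1. Result: satisfied (a binary prefix-free code with these lengths exists)

Yes


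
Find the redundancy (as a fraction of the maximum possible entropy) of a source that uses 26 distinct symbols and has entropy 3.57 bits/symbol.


H_max = log2(K) = log2(26) = 4.7004 bits/symbol. Redundancy = 1 - H/H_max = 1 - 3.57/4.7004 = 1 - 0.7595 = 0.2405

0.2405


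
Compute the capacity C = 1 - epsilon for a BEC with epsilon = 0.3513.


C = 1 - epsilon = 1 - 0.3513 = 0.6487

0.6487 bits


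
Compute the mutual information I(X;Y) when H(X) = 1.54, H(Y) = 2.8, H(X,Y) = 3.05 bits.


I(X;Y) = H(X) + H(Y) - H(X,Y) = 1.54 + 2.8 - 3.05 = 1.29

1.29 bits


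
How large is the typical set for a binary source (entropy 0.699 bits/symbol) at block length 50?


log2|A_typical| = nH = 50 * 0.699 = 34.95, so |A_typical| ~ 2^34.95 = 3.319e+10

3.319e+10


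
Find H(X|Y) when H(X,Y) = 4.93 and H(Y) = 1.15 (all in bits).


H(X|Y) = H(X,Y) - H(Y) = 4.93 - 1.15 = 3.78

3.78 bits


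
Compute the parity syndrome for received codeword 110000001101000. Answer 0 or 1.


Syndrome = XOR of all bits = 1 XOR 1 XOR 0 XOR 0 XOR 0 XOR 0 XOR 0 XOR 0 XOR 1 XOR 1 XOR 0 XOR 1 XOR 0 XOR 0 XOR 0 = 1

1


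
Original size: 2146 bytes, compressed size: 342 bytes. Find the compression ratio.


Ratio = original / compressed = 2146 / 342 = 6.2749

6.2749


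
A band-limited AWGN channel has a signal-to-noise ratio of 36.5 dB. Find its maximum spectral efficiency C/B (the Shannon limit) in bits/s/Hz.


SNR_linear = 10^(36.5/10) = 4466.8359; C/B = log2(1 + SNR_linear) = log2(1 + 4466.8359) = 12.1254

12.1254 bits/s/Hz


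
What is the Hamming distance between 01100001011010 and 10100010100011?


Count differing positions: ^ ^ . . . . ^ ^ ^ ^ ^ . . ^ = 8 differences

8


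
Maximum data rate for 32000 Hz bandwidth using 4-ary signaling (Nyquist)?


Rate = 2 * B * log2(M) = 2 * 32000 * 2.0 = 128000.0

128000.0 bps


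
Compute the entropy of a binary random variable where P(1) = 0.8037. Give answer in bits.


H = -p*log2(p) - (1-p)*log2(1-p). -0.8037*log2(0.8037) = 0.253383; -0.1963*log2(0.1963) = 0.461083. H = 0.253383 + 0.461083 = 0.7145

0.7145 bits


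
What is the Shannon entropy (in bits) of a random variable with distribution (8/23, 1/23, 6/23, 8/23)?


H = -sum(p_i * log2(p_i)). Terms: -(8/23)*log2(8/23) = 0.529935; -(1/23)*log2(1/23) = 0.196677; -(6/23)*log2(6/23) = 0.505722; -(8/23)*log2(8/23) = 0.529935. H = 0.529935 + 0.196677 + 0.505722 + 0.529935 = 1.7623

1.7623 bits


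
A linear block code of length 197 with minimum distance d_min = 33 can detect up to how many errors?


Detection capability = d_min - 1 = 33 - 1 = 32

32 errors


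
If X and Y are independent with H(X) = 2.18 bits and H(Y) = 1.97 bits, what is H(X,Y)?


For independent variables, H(X,Y) = H(X) + H(Y) = 2.18 + 1.97 = 4.15

4.15 bits


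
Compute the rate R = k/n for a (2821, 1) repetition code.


Rate = k/n = 1/2821

1/2821


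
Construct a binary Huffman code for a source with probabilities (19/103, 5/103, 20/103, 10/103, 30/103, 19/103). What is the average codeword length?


Huffman construction (repeatedly merge the two least-probable nodes; each merge adds 1 bit to every symbol beneath it): 5/103 + 10/103 = 15/103; 15/103 + 19/103 = 34/103; 19/103 + 20/103 = 39/103; 30/103 + 34/103 = 64/103; 39/103 + 64/103 = 1. Resulting codeword lengths (in the order the probabilities were given): (3, 4, 2, 4, 2, 2). L_avg = sum(p_i * l_i) = 19/103*3 + 5/103*4 + 20/103*2 + 10/103*4 + 30/103*2 + 19/103*2 = 255/103 = 2.4757

2.4757 bits


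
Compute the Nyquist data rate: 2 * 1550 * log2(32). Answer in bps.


Rate = 2 * B * log2(M) = 2 * 1550 * 5.0 = 15500.0

15500.0 bps


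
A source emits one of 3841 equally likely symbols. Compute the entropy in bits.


H = log2(n) = log2(3841) = 11.9073

11.9073 bits


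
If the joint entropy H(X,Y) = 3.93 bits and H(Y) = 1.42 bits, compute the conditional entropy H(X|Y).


H(X|Y) = H(X,Y) - H(Y) = 3.93 - 1.42 = 2.51

2.51 bits


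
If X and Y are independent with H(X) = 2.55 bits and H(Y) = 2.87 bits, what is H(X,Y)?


For independent variables, H(X,Y) = H(X) + H(Y) = 2.55 + 2.87 = 5.42

5.42 bits


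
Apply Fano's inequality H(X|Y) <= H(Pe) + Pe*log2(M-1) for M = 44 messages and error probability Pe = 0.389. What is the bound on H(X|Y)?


H(Pe) = -Pe*log2(Pe) - (1-Pe)*log2(1-Pe) = -0.389*log2(0.389) - 0.611*log2(0.611) = 0.529879 + 0.434272 = 0.9642. Pe*log2(M-1) = 0.389*log2(43) = 2.110817. Bound = H(Pe) + Pe*log2(M-1) = 0.529879 + 0.434272 + 2.110817 = 3.075

3.075 bits


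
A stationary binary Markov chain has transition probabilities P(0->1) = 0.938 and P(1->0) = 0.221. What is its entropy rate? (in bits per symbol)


Stationary distribution: pi_0 = p10/(p01+p10) = 0.1907, pi_1 = 0.8093. Entropy rate H' = pi_0*H(p01) + pi_1*H(p10) = 0.1907*0.3353 + 0.8093*0.762 = 0.6806

0.6806 bits/symbol


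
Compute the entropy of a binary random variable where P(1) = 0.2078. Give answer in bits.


H = -p*log2(p) - (1-p)*log2(1-p). -0.2078*log2(0.2078) = 0.471027; -0.7922*log2(0.7922) = 0.266229. H = 0.471027 + 0.266229 = 0.7373

0.7373 bits
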